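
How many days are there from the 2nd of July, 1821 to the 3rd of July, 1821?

Within July 1821: 3 − 2 = 1 day.

1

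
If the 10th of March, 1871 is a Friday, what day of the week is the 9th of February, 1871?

Thursday

Count forward from the earlier date (February 9, 1871) to the later (March 10, 1871):
February 1871: 28 − 9 = 19 days remain (1871 is not a leap year, so February has 28 days).
March 1–10, 1871: 10 days.
Total: 19 + 10 = 29 days.
29 mod 7 = 1, so 1 day before Friday is Thursday.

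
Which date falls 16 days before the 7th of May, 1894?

the 21st of April, 1894

Count 16 days before May 7, 1894:
April 1894: 30 − 21 = 9 days remain.
May 1–7, 1894: 7 days.
Total: 9 + 7 = 16 days.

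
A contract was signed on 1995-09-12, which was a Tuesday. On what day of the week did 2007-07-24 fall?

Tuesday

From September 12, 1995 to September 12, 2006: 11 years, of which 3 contain a Feb 29 — 8×365 + 3×366 = 4018 days.
(2000 is a leap year (divisible by 400).)
September 2006: 30 − 12 = 18 days remain.
Then 9 full months totalling 273 days.
July 1–24, 2007: 24 days.
Residual: 315 days.
Total: 4333 days.
4333 is a multiple of 7, so 2007-07-24 falls on the same weekday: Tuesday.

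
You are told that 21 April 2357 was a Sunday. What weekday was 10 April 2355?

Count forward from the earlier date (April 10, 2355) to the later (April 21, 2357):
Day-of-year of April 10, 2355: 100.
Day-of-year of April 21, 2357: 111.
2355 has 365 days, so 365 − 100 = 265 days remain in 2355.
Full years: 2356: 366. Sum = 366.
Total: 265 + 366 + 111 = 742 days.
742 is a multiple of 7, so 10 April 2355 falls on the same weekday: Sunday.

Sunday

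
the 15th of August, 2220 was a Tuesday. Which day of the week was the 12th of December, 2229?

Saturday

Day-of-year of August 15, 2220: 228.
Day-of-year of December 12, 2229: 346.
2220 has 366 days, so 366 − 228 = 138 days remain in 2220.
Full years 2221–2228: 6 common + 2 leap = 6×365 + 2×366 = 2922 days.
Total: 138 + 2922 + 346 = 3406 days.
3406 mod 7 = 4, so 4 days after Tuesday is Saturday.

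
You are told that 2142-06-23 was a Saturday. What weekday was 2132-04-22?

Count forward from the earlier date (April 22, 2132) to the later (June 23, 2142):
Day-of-year of April 22, 2132: 113.
Day-of-year of June 23, 2142: 174.
2132 has 366 days, so 366 − 113 = 253 days remain in 2132.
Full years 2133–2141: 7 common + 2 leap = 7×365 + 2×366 = 3287 days.
Total: 253 + 3287 + 174 = 3714 days.
3714 mod 7 = 4, so 4 days before Saturday is Tuesday.

Tuesday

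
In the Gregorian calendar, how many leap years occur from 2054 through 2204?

36

Years divisible by 4: 2056, 2060, …, 2204 — 38 in all.
Of these, 2100, 2200 are divisible by 100 but not 400, so not leap.
Leap years: 38 − 2 = 36.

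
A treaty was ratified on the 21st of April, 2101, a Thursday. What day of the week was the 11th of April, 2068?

Count forward from the earlier date (April 11, 2068) to the later (April 21, 2101):
From April 11, 2068 to April 11, 2101: 33 years, of which 7 contain a Feb 29 — 26×365 + 7×366 = 12052 days.
(2100 is not a leap year (divisible by 100 but not 400).)
Within April 2101: 21 − 11 = 10 days.
Total: 12062 days.
12062 mod 7 = 1, so 1 day before Thursday is Wednesday.

Wednesday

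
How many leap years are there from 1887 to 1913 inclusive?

Years divisible by 4 in [1887, 1913]: 1888, 1892, 1896, 1900, 1904, 1908, 1912.
Of these, 1900 is divisible by 100 but not 400, so not leap.
Leap years: 7 − 1 = 6.

6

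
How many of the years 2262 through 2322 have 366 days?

14

Years divisible by 4: 2264, 2268, …, 2320 — 15 in all.
Of these, 2300 is divisible by 100 but not 400, so not leap.
Leap years: 15 − 1 = 14.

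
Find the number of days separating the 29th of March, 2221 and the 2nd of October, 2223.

917

March 2221: 31 − 29 = 2 days remain.
Then 30 full months totalling 913 days.
October 1–2, 2223: 2 days.
Total: 2 + 913 + 2 = 917 days.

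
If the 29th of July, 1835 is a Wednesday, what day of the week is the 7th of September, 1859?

Wednesday

From July 29, 1835 to July 29, 1859: 24 years, of which 6 contain a Feb 29 — 18×365 + 6×366 = 8766 days.
July 1859: 31 − 29 = 2 days remain.
Then August (31): 31 days.
September 1–7, 1859: 7 days.
Residual: 40 days.
Total: 8806 days.
8806 is a multiple of 7, so the 7th of September, 1859 falls on the same weekday: Wednesday.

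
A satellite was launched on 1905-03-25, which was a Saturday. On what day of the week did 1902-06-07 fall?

Count forward from the earlier date (June 7, 1902) to the later (March 25, 1905):
June 7, 1902 → June 7, 1903: 365 days.
June 7, 1903 → June 7, 1904: 366 days (1904 is a leap year).
June 1904: 30 − 7 = 23 days remain.
Then July (31), August (31), September (30), October (31), November (30), December (31), January (31), February 1905 (28): 31 + 31 + 30 + 31 + 30 + 31 + 31 + 28 = 243 days.
March 1–25, 1905: 25 days.
Residual: 291 days.
Total: 1022 days.
1022 is a multiple of 7, so 1902-06-07 falls on the same weekday: Saturday.

Saturday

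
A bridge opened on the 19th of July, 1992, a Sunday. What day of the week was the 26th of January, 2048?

Sunday

From July 19, 1992 to July 19, 2047: 55 years, of which 13 contain a Feb 29 — 42×365 + 13×366 = 20088 days.
(2000 is a leap year (divisible by 400).)
July 2047: 31 − 19 = 12 days remain.
Then August (31), September (30), October (31), November (30), December (31): 31 + 30 + 31 + 30 + 31 = 153 days.
January 1–26, 2048: 26 days.
Residual: 191 days.
Total: 20279 days.
20279 is a multiple of 7, so the 26th of January, 2048 falls on the same weekday: Sunday.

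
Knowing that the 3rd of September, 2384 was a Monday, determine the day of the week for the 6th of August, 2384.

Monday

Count forward from the earlier date (August 6, 2384) to the later (September 3, 2384):
August 2384: 31 − 6 = 25 days remain.
September 1–3, 2384: 3 days.
Total: 25 + 3 = 28 days.
28 is a multiple of 7, so the 6th of August, 2384 falls on the same weekday: Monday.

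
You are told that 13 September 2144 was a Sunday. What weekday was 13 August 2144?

Count forward from the earlier date (August 13, 2144) to the later (September 13, 2144):
August 2144: 31 − 13 = 18 days remain.
September 1–13, 2144: 13 days.
Total: 18 + 13 = 31 days.
31 mod 7 = 3, so 3 days before Sunday is Thursday.

Thursday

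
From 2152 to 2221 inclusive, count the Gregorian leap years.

17

Years divisible by 4: 2152, 2156, …, 2220 — 18 in all.
Of these, 2200 is divisible by 100 but not 400, so not leap.
Leap years: 18 − 1 = 17.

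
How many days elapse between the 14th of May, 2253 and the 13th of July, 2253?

May 2253: 31 − 14 = 17 days remain.
Then June (30): 30 days.
July 1–13, 2253: 13 days.
Total: 17 + 30 + 13 = 60 days.

60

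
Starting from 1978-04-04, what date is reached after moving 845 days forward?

1980-07-27

Count 845 days after April 4, 1978:
April 4, 1978 → April 4, 1979: 365 days.
April 4, 1979 → April 4, 1980: 366 days (1980 is a leap year).
April 1980: 30 − 4 = 26 days remain.
Then May (31), June (30): 31 + 30 = 61 days.
July 1–27, 1980: 27 days.
Residual: 114 days.
Total: 845 days.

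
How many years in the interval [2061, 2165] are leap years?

25

Years divisible by 4: 2064, 2068, …, 2164 — 26 in all.
Of these, 2100 is divisible by 100 but not 400, so not leap.
Leap years: 26 − 1 = 25.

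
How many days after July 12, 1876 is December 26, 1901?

9297

Day-of-year of July 12, 1876: 194.
Day-of-year of December 26, 1901: 360.
1876 has 366 days, so 366 − 194 = 172 days remain in 1876.
Full years 1877–1900: 19 common + 5 leap = 19×365 + 5×366 = 8765 days.
Total: 172 + 8765 + 360 = 9297 days.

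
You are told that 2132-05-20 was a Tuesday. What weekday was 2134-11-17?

May 20, 2132 → May 20, 2133: 365 days.
May 20, 2133 → May 20, 2134: 365 days.
May 2134: 31 − 20 = 11 days remain.
Then June (30), July (31), August (31), September (30), October (31): 30 + 31 + 31 + 30 + 31 = 153 days.
November 1–17, 2134: 17 days.
Residual: 181 days.
Total: 911 days.
911 mod 7 = 1, so 1 day after Tuesday is Wednesday.

Wednesday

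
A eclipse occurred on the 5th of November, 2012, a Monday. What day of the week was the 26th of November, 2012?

Within November 2012: 26 − 5 = 21 days.
21 is a multiple of 7, so the 26th of November, 2012 falls on the same weekday: Monday.

Monday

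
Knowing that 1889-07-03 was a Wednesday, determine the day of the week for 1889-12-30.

Monday

July 1889: 31 − 3 = 28 days remain.
Then August (31), September (30), October (31), November (30): 31 + 30 + 31 + 30 = 122 days.
December 1–30, 1889: 30 days.
Total: 28 + 122 + 30 = 180 days.
180 mod 7 = 5, so 5 days after Wednesday is Monday.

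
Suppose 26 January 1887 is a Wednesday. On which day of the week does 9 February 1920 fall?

From January 26, 1887 to January 26, 1920: 33 years, of which 7 contain a Feb 29 — 26×365 + 7×366 = 12052 days.
(1900 is not a leap year (divisible by 100 but not 400).)
January 1920: 31 − 26 = 5 days remain.
February 1–9, 1920: 9 days (1920 is a leap year).
Residual: 14 days.
Total: 12066 days.
12066 mod 7 = 5, so 5 days after Wednesday is Monday.

Monday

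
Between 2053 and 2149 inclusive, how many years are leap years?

Years divisible by 4: 2056, 2060, …, 2148 — 24 in all.
Of these, 2100 is divisible by 100 but not 400, so not leap.
Leap years: 24 − 1 = 23.

23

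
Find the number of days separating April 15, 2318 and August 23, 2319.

Day-of-year of April 15, 2318: 105.
Day-of-year of August 23, 2319: 235.
2318 has 365 days, so 365 − 105 = 260 days remain in 2318.
Total: 260 + 235 = 495 days.

495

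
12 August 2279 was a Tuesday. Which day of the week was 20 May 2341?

Tuesday

Day-of-year of August 12, 2279: 224.
Day-of-year of May 20, 2341: 140.
2279 has 365 days, so 365 − 224 = 141 days remain in 2279.
Full years 2280–2340: 46 common + 15 leap = 46×365 + 15×366 = 22280 days.
Total: 141 + 22280 + 140 = 22561 days.
22561 is a multiple of 7, so 20 May 2341 falls on the same weekday: Tuesday.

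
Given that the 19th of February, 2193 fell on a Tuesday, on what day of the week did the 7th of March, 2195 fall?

February 19, 2193 → February 19, 2194: 365 days.
February 19, 2194 → February 19, 2195: 365 days.
February 2195: 28 − 19 = 9 days remain (2195 is not a leap year, so February has 28 days).
March 1–7, 2195: 7 days.
Residual: 16 days.
Total: 746 days.
746 mod 7 = 4, so 4 days after Tuesday is Saturday.

Saturday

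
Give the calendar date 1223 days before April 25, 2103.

December 18, 2099

Count 1223 days before April 25, 2103:
Day-of-year of December 18, 2099: 352.
Day-of-year of April 25, 2103: 115.
2099 has 365 days, so 365 − 352 = 13 days remain in 2099.
Full years: 2100: 365; 2101: 365; 2102: 365. Sum = 1095.
Total: 13 + 1095 + 115 = 1223 days.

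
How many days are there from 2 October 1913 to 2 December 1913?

61

October 1913: 31 − 2 = 29 days remain.
Then November (30): 30 days.
December 1–2, 1913: 2 days.
Total: 29 + 30 + 2 = 61 days.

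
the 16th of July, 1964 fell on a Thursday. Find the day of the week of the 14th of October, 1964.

July 1964: 31 − 16 = 15 days remain.
Then August (31), September (30): 31 + 30 = 61 days.
October 1–14, 1964: 14 days.
Total: 15 + 61 + 14 = 90 days.
90 mod 7 = 6, so 6 days after Thursday is Wednesday.

Wednesday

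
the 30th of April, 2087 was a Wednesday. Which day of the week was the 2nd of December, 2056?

Saturday

Count forward from the earlier date (December 2, 2056) to the later (April 30, 2087):
Day-of-year of December 2, 2056: 337.
Day-of-year of April 30, 2087: 120.
2056 has 366 days, so 366 − 337 = 29 days remain in 2056.
Full years 2057–2086: 23 common + 7 leap = 23×365 + 7×366 = 10957 days.
Total: 29 + 10957 + 120 = 11106 days.
11106 mod 7 = 4, so 4 days before Wednesday is Saturday.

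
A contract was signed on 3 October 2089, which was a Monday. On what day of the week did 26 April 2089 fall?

Tuesday

Count forward from the earlier date (April 26, 2089) to the later (October 3, 2089):
April 2089: 30 − 26 = 4 days remain.
Then May (31), June (30), July (31), August (31), September (30): 31 + 30 + 31 + 31 + 30 = 153 days.
October 1–3, 2089: 3 days.
Total: 4 + 153 + 3 = 160 days.
160 mod 7 = 6, so 6 days before Monday is Tuesday.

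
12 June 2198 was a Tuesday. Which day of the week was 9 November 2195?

Monday

Count forward from the earlier date (November 9, 2195) to the later (June 12, 2198):
Day-of-year of November 9, 2195: 313.
Day-of-year of June 12, 2198: 163.
2195 has 365 days, so 365 − 313 = 52 days remain in 2195.
Full years: 2196: 366; 2197: 365. Sum = 731.
Total: 52 + 731 + 163 = 946 days.
946 mod 7 = 1, so 1 day before Tuesday is Monday.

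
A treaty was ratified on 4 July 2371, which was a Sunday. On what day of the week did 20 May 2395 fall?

Day-of-year of July 4, 2371: 185.
Day-of-year of May 20, 2395: 140.
2371 has 365 days, so 365 − 185 = 180 days remain in 2371.
Full years 2372–2394: 17 common + 6 leap = 17×365 + 6×366 = 8401 days.
Total: 180 + 8401 + 140 = 8721 days.
8721 mod 7 = 6, so 6 days after Sunday is Saturday.

Saturday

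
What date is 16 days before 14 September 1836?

29 August 1836

Count 16 days before September 14, 1836:
August 1836: 31 − 29 = 2 days remain.
September 1–14, 1836: 14 days.
Total: 2 + 14 = 16 days.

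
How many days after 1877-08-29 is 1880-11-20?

1179

August 29, 1877 → August 29, 1878: 365 days.
August 29, 1878 → August 29, 1879: 365 days.
August 29, 1879 → August 29, 1880: 366 days (1880 is a leap year).
August 1880: 31 − 29 = 2 days remain.
Then September (30), October (31): 30 + 31 = 61 days.
November 1–20, 1880: 20 days.
Residual: 83 days.
Total: 1179 days.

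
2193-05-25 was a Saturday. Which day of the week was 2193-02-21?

Thursday

Count forward from the earlier date (February 21, 2193) to the later (May 25, 2193):
February 2193: 28 − 21 = 7 days remain (2193 is not a leap year, so February has 28 days).
Then March (31), April (30): 31 + 30 = 61 days.
May 1–25, 2193: 25 days.
Total: 7 + 61 + 25 = 93 days.
93 mod 7 = 2, so 2 days before Saturday is Thursday.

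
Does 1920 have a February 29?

1920 is a leap year.

Yes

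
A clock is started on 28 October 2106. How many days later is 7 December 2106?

40

October 2106: 31 − 28 = 3 days remain.
Then November (30): 30 days.
December 1–7, 2106: 7 days.
Total: 3 + 30 + 7 = 40 days.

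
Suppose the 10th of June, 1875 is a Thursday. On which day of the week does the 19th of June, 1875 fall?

Within June 1875: 19 − 10 = 9 days.
9 mod 7 = 2, so 2 days after Thursday is Saturday.

Saturday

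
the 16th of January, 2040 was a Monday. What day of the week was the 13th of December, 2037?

Sunday

Count forward from the earlier date (December 13, 2037) to the later (January 16, 2040):
December 13, 2037 → December 13, 2038: 365 days.
December 13, 2038 → December 13, 2039: 365 days.
December 2039: 31 − 13 = 18 days remain.
January 1–16, 2040: 16 days.
Residual: 34 days.
Total: 764 days.
764 mod 7 = 1, so 1 day before Monday is Sunday.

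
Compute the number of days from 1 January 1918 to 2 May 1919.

Day-of-year of January 1, 1918: 1.
Day-of-year of May 2, 1919: 122.
1918 has 365 days, so 365 − 1 = 364 days remain in 1918.
Total: 364 + 122 = 486 days.

486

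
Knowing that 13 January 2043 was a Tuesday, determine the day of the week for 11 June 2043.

Thursday

January 2043: 31 − 13 = 18 days remain.
Then February 2043 (28), March (31), April (30), May (31): 28 + 31 + 30 + 31 = 120 days.
June 1–11, 2043: 11 days.
Total: 18 + 120 + 11 = 149 days.
149 mod 7 = 2, so 2 days after Tuesday is Thursday.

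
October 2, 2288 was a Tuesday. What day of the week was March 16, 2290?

Sunday

October 2, 2288 → October 2, 2289: 365 days.
October 2289: 31 − 2 = 29 days remain.
Then November (30), December (31), January (31), February 2290 (28): 30 + 31 + 31 + 28 = 120 days.
March 1–16, 2290: 16 days.
Residual: 165 days.
Total: 530 days.
530 mod 7 = 5, so 5 days after Tuesday is Sunday.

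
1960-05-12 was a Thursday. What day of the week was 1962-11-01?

Thursday

May 12, 1960 → May 12, 1961: 365 days.
May 12, 1961 → May 12, 1962: 365 days.
May 1962: 31 − 12 = 19 days remain.
Then June (30), July (31), August (31), September (30), October (31): 30 + 31 + 31 + 30 + 31 = 153 days.
November 1, 1962: 1 day.
Residual: 173 days.
Total: 903 days.
903 is a multiple of 7, so 1962-11-01 falls on the same weekday: Thursday.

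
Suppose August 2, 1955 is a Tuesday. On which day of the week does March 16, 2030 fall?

Saturday

Day-of-year of August 2, 1955: 214.
Day-of-year of March 16, 2030: 75.
1955 has 365 days, so 365 − 214 = 151 days remain in 1955.
Full years 1956–2029: 55 common + 19 leap = 55×365 + 19×366 = 27029 days.
Total: 151 + 27029 + 75 = 27255 days.
27255 mod 7 = 4, so 4 days after Tuesday is Saturday.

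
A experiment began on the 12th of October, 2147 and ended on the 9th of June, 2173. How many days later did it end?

9372

From October 12, 2147 to October 12, 2172: 25 years, of which 7 contain a Feb 29 — 18×365 + 7×366 = 9132 days.
October 2172: 31 − 12 = 19 days remain.
Then November (30), December (31), January (31), February 2173 (28), March (31), April (30), May (31): 30 + 31 + 31 + 28 + 31 + 30 + 31 = 212 days.
June 1–9, 2173: 9 days.
Residual: 240 days.
Total: 9372 days.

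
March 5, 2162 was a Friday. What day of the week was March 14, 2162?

Within March 2162: 14 − 5 = 9 days.
9 mod 7 = 2, so 2 days after Friday is Sunday.

Sunday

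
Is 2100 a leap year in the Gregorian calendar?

No

2100 is not a leap year (divisible by 100 but not 400).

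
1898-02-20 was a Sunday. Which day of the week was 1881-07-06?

Count forward from the earlier date (July 6, 1881) to the later (February 20, 1898):
From July 6, 1881 to July 6, 1897: 16 years, of which 4 contain a Feb 29 — 12×365 + 4×366 = 5844 days.
July 1897: 31 − 6 = 25 days remain.
Then August (31), September (30), October (31), November (30), December (31), January (31): 31 + 30 + 31 + 30 + 31 + 31 = 184 days.
February 1–20, 1898: 20 days (1898 is not a leap year).
Residual: 229 days.
Total: 6073 days.
6073 mod 7 = 4, so 4 days before Sunday is Wednesday.

Wednesday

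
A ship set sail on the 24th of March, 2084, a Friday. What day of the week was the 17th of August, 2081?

Sunday

Count forward from the earlier date (August 17, 2081) to the later (March 24, 2084):
August 17, 2081 → August 17, 2082: 365 days.
August 17, 2082 → August 17, 2083: 365 days.
August 2083: 31 − 17 = 14 days remain.
Then September (30), October (31), November (30), December (31), January (31), February 2084 (29): 30 + 31 + 30 + 31 + 31 + 29 = 182 days.
March 1–24, 2084: 24 days.
Residual: 220 days.
Total: 950 days.
950 mod 7 = 5, so 5 days before Friday is Sunday.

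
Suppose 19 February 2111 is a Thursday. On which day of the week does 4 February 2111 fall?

Count forward from the earlier date (February 4, 2111) to the later (February 19, 2111):
Within February 2111: 19 − 4 = 15 days.
15 mod 7 = 1, so 1 day before Thursday is Wednesday.

Wednesday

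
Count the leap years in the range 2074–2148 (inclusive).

Years divisible by 4: 2076, 2080, …, 2148 — 19 in all.
Of these, 2100 is divisible by 100 but not 400, so not leap.
Leap years: 19 − 1 = 18.

18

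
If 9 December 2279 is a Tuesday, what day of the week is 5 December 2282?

Tuesday

Day-of-year of December 9, 2279: 343.
Day-of-year of December 5, 2282: 339.
2279 has 365 days, so 365 − 343 = 22 days remain in 2279.
Full years: 2280: 366; 2281: 365. Sum = 731.
Total: 22 + 731 + 339 = 1092 days.
1092 is a multiple of 7, so 5 December 2282 falls on the same weekday: Tuesday.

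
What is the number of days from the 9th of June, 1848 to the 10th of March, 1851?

June 9, 1848 → June 9, 1849: 365 days.
June 9, 1849 → June 9, 1850: 365 days.
June 1850: 30 − 9 = 21 days remain.
Then July (31), August (31), September (30), October (31), November (30), December (31), January (31), February 1851 (28): 31 + 31 + 30 + 31 + 30 + 31 + 31 + 28 = 243 days.
March 1–10, 1851: 10 days.
Residual: 274 days.
Total: 1004 days.

1004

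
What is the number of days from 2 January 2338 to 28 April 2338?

January 2338: 31 − 2 = 29 days remain.
Then February 2338 (28), March (31): 28 + 31 = 59 days.
April 1–28, 2338: 28 days.
Total: 29 + 59 + 28 = 116 days.

116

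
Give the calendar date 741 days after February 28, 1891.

March 10, 1893

Count 741 days after February 28, 1891:
Day-of-year of February 28, 1891: 59.
Day-of-year of March 10, 1893: 69.
1891 has 365 days, so 365 − 59 = 306 days remain in 1891.
Full years: 1892: 366. Sum = 366.
Total: 306 + 366 + 69 = 741 days.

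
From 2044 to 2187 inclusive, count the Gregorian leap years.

Years divisible by 4: 2044, 2048, …, 2184 — 36 in all.
Of these, 2100 is divisible by 100 but not 400, so not leap.
Leap years: 36 − 1 = 35.

35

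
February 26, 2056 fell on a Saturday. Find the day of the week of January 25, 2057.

February 2056: 29 − 26 = 3 days remain (2056 is a leap year, so February has 29 days).
Then 10 full months totalling 306 days.
January 1–25, 2057: 25 days.
Residual: 334 days.
Total: 334 days.
334 mod 7 = 5, so 5 days after Saturday is Thursday.

Thursday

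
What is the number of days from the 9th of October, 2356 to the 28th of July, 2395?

Day-of-year of October 9, 2356: 283.
Day-of-year of July 28, 2395: 209.
2356 has 366 days, so 366 − 283 = 83 days remain in 2356.
Full years 2357–2394: 29 common + 9 leap = 29×365 + 9×366 = 13879 days.
Total: 83 + 13879 + 209 = 14171 days.

14171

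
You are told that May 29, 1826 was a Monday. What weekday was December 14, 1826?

May 1826: 31 − 29 = 2 days remain.
Then June (30), July (31), August (31), September (30), October (31), November (30): 30 + 31 + 31 + 30 + 31 + 30 = 183 days.
December 1–14, 1826: 14 days.
Total: 2 + 183 + 14 = 199 days.
199 mod 7 = 3, so 3 days after Monday is Thursday.

Thursday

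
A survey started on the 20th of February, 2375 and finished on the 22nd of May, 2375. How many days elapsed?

91

February 2375: 28 − 20 = 8 days remain (2375 is not a leap year, so February has 28 days).
Then March (31), April (30): 31 + 30 = 61 days.
May 1–22, 2375: 22 days.
Total: 8 + 61 + 22 = 91 days.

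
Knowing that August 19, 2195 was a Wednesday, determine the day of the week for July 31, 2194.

Thursday

Count forward from the earlier date (July 31, 2194) to the later (August 19, 2195):
Day-of-year of July 31, 2194: 212.
Day-of-year of August 19, 2195: 231.
2194 has 365 days, so 365 − 212 = 153 days remain in 2194.
Total: 153 + 231 = 384 days.
384 mod 7 = 6, so 6 days before Wednesday is Thursday.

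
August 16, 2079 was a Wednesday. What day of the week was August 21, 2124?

Monday

Day-of-year of August 16, 2079: 228.
Day-of-year of August 21, 2124: 234.
2079 has 365 days, so 365 − 228 = 137 days remain in 2079.
Full years 2080–2123: 34 common + 10 leap = 34×365 + 10×366 = 16070 days.
Total: 137 + 16070 + 234 = 16441 days.
16441 mod 7 = 5, so 5 days after Wednesday is Monday.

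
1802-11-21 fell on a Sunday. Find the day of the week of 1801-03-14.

Saturday

Count forward from the earlier date (March 14, 1801) to the later (November 21, 1802):
March 1801: 31 − 14 = 17 days remain.
Then 19 full months totalling 579 days.
November 1–21, 1802: 21 days.
Total: 17 + 579 + 21 = 617 days.
617 mod 7 = 1, so 1 day before Sunday is Saturday.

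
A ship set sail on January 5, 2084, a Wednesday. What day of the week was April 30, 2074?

Count forward from the earlier date (April 30, 2074) to the later (January 5, 2084):
From April 30, 2074 to April 30, 2083: 9 years, of which 2 contain a Feb 29 — 7×365 + 2×366 = 3287 days.
April 2083: 30 − 30 = 0 days remain.
Then May (31), June (30), July (31), August (31), September (30), October (31), November (30), December (31): 31 + 30 + 31 + 31 + 30 + 31 + 30 + 31 = 245 days.
January 1–5, 2084: 5 days.
Residual: 250 days.
Total: 3537 days.
3537 mod 7 = 2, so 2 days before Wednesday is Monday.

Monday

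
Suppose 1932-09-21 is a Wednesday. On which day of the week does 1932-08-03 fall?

Wednesday

Count forward from the earlier date (August 3, 1932) to the later (September 21, 1932):
August 1932: 31 − 3 = 28 days remain.
September 1–21, 1932: 21 days.
Total: 28 + 21 = 49 days.
49 is a multiple of 7, so 1932-08-03 falls on the same weekday: Wednesday.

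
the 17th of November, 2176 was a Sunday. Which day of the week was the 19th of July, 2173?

Count forward from the earlier date (July 19, 2173) to the later (November 17, 2176):
Day-of-year of July 19, 2173: 200.
Day-of-year of November 17, 2176: 322.
2173 has 365 days, so 365 − 200 = 165 days remain in 2173.
Full years: 2174: 365; 2175: 365. Sum = 730.
Total: 165 + 730 + 322 = 1217 days.
1217 mod 7 = 6, so 6 days before Sunday is Monday.

Monday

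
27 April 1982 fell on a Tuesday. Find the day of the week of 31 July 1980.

Count forward from the earlier date (July 31, 1980) to the later (April 27, 1982):
Day-of-year of July 31, 1980: 213.
Day-of-year of April 27, 1982: 117.
1980 has 366 days, so 366 − 213 = 153 days remain in 1980.
Full years: 1981: 365. Sum = 365.
Total: 153 + 365 + 117 = 635 days.
635 mod 7 = 5, so 5 days before Tuesday is Thursday.

Thursday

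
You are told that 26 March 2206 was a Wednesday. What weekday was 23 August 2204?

Thursday

Count forward from the earlier date (August 23, 2204) to the later (March 26, 2206):
Day-of-year of August 23, 2204: 236.
Day-of-year of March 26, 2206: 85.
2204 has 366 days, so 366 − 236 = 130 days remain in 2204.
Full years: 2205: 365. Sum = 365.
Total: 130 + 365 + 85 = 580 days.
580 mod 7 = 6, so 6 days before Wednesday is Thursday.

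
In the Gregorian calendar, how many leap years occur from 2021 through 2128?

26

Years divisible by 4: 2024, 2028, …, 2128 — 27 in all.
Of these, 2100 is divisible by 100 but not 400, so not leap.
Leap years: 27 − 1 = 26.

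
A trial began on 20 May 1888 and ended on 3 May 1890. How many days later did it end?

Day-of-year of May 20, 1888: 141.
Day-of-year of May 3, 1890: 123.
1888 has 366 days, so 366 − 141 = 225 days remain in 1888.
Full years: 1889: 365. Sum = 365.
Total: 225 + 365 + 123 = 713 days.

713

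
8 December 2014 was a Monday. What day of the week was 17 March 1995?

Count forward from the earlier date (March 17, 1995) to the later (December 8, 2014):
From March 17, 1995 to March 17, 2014: 19 years, of which 5 contain a Feb 29 — 14×365 + 5×366 = 6940 days.
(2000 is a leap year (divisible by 400).)
March 2014: 31 − 17 = 14 days remain.
Then April (30), May (31), June (30), July (31), August (31), September (30), October (31), November (30): 30 + 31 + 30 + 31 + 31 + 30 + 31 + 30 = 244 days.
December 1–8, 2014: 8 days.
Residual: 266 days.
Total: 7206 days.
7206 mod 7 = 3, so 3 days before Monday is Friday.

Friday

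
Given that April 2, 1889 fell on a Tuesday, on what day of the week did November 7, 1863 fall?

Count forward from the earlier date (November 7, 1863) to the later (April 2, 1889):
From November 7, 1863 to November 7, 1888: 25 years, of which 7 contain a Feb 29 — 18×365 + 7×366 = 9132 days.
November 1888: 30 − 7 = 23 days remain.
Then December (31), January (31), February 1889 (28), March (31): 31 + 31 + 28 + 31 = 121 days.
April 1–2, 1889: 2 days.
Residual: 146 days.
Total: 9278 days.
9278 mod 7 = 3, so 3 days before Tuesday is Saturday.

Saturday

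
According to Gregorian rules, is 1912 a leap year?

Yes

1912 is a leap year.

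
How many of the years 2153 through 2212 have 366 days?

Years divisible by 4: 2156, 2160, …, 2212 — 15 in all.
Of these, 2200 is divisible by 100 but not 400, so not leap.
Leap years: 15 − 1 = 14.

14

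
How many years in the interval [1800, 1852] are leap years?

Years divisible by 4: 1800, 1804, …, 1852 — 14 in all.
Of these, 1800 is divisible by 100 but not 400, so not leap.
Leap years: 14 − 1 = 13.

13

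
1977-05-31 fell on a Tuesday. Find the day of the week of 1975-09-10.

Wednesday

Count forward from the earlier date (September 10, 1975) to the later (May 31, 1977):
Day-of-year of September 10, 1975: 253.
Day-of-year of May 31, 1977: 151.
1975 has 365 days, so 365 − 253 = 112 days remain in 1975.
Full years: 1976: 366. Sum = 366.
Total: 112 + 366 + 151 = 629 days.
629 mod 7 = 6, so 6 days before Tuesday is Wednesday.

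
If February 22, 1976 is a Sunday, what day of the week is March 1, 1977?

February 22, 1976 → February 22, 1977: 366 days (1976 is a leap year).
February 1977: 28 − 22 = 6 days remain (1977 is not a leap year, so February has 28 days).
March 1, 1977: 1 day.
Residual: 7 days.
Total: 373 days.
373 mod 7 = 2, so 2 days after Sunday is Tuesday.

Tuesday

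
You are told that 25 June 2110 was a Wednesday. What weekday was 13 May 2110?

Tuesday

Count forward from the earlier date (May 13, 2110) to the later (June 25, 2110):
May 2110: 31 − 13 = 18 days remain.
June 1–25, 2110: 25 days.
Total: 18 + 25 = 43 days.
43 mod 7 = 1, so 1 day before Wednesday is Tuesday.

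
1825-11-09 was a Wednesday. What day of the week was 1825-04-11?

Count forward from the earlier date (April 11, 1825) to the later (November 9, 1825):
April 1825: 30 − 11 = 19 days remain.
Then May (31), June (30), July (31), August (31), September (30), October (31): 31 + 30 + 31 + 31 + 30 + 31 = 184 days.
November 1–9, 1825: 9 days.
Total: 19 + 184 + 9 = 212 days.
212 mod 7 = 2, so 2 days before Wednesday is Monday.

Monday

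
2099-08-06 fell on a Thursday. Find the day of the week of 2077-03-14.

Sunday

Count forward from the earlier date (March 14, 2077) to the later (August 6, 2099):
From March 14, 2077 to March 14, 2099: 22 years, of which 5 contain a Feb 29 — 17×365 + 5×366 = 8035 days.
March 2099: 31 − 14 = 17 days remain.
Then April (30), May (31), June (30), July (31): 30 + 31 + 30 + 31 = 122 days.
August 1–6, 2099: 6 days.
Residual: 145 days.
Total: 8180 days.
8180 mod 7 = 4, so 4 days before Thursday is Sunday.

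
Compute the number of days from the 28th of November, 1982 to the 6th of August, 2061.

Day-of-year of November 28, 1982: 332.
Day-of-year of August 6, 2061: 218.
1982 has 365 days, so 365 − 332 = 33 days remain in 1982.
Full years 1983–2060: 58 common + 20 leap = 58×365 + 20×366 = 28490 days.
Total: 33 + 28490 + 218 = 28741 days.

28741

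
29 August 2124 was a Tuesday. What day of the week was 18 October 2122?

Sunday

Count forward from the earlier date (October 18, 2122) to the later (August 29, 2124):
Day-of-year of October 18, 2122: 291.
Day-of-year of August 29, 2124: 242.
2122 has 365 days, so 365 − 291 = 74 days remain in 2122.
Full years: 2123: 365. Sum = 365.
Total: 74 + 365 + 242 = 681 days.
681 mod 7 = 2, so 2 days before Tuesday is Sunday.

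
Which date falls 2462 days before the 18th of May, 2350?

the 21st of August, 2343

Count 2462 days before May 18, 2350:
August 21, 2343 → August 21, 2344: 366 days (2344 is a leap year).
August 21, 2344 → August 21, 2345: 365 days.
August 21, 2345 → August 21, 2346: 365 days.
August 21, 2346 → August 21, 2347: 365 days.
August 21, 2347 → August 21, 2348: 366 days (2348 is a leap year).
August 21, 2348 → August 21, 2349: 365 days.
August 2349: 31 − 21 = 10 days remain.
Then September (30), October (31), November (30), December (31), January (31), February 2350 (28), March (31), April (30): 30 + 31 + 30 + 31 + 31 + 28 + 31 + 30 = 242 days.
May 1–18, 2350: 18 days.
Residual: 270 days.
Total: 2462 days.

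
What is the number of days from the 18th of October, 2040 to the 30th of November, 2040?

October 2040: 31 − 18 = 13 days remain.
November 1–30, 2040: 30 days.
Total: 13 + 30 = 43 days.

43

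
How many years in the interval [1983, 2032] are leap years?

Years divisible by 4: 1984, 1988, …, 2032 — 13 in all.
2000 is divisible by 400, so still leap.
No century exceptions apply. Count: 13.

13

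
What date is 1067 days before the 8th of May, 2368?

the 6th of June, 2365

Count 1067 days before May 8, 2368:
Day-of-year of June 6, 2365: 157.
Day-of-year of May 8, 2368: 129.
2365 has 365 days, so 365 − 157 = 208 days remain in 2365.
Full years: 2366: 365; 2367: 365. Sum = 730.
Total: 208 + 730 + 129 = 1067 days.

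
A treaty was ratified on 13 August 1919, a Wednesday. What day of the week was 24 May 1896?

Sunday

Count forward from the earlier date (May 24, 1896) to the later (August 13, 1919):
From May 24, 1896 to May 24, 1919: 23 years, of which 4 contain a Feb 29 — 19×365 + 4×366 = 8399 days.
(1900 is not a leap year (divisible by 100 but not 400).)
May 1919: 31 − 24 = 7 days remain.
Then June (30), July (31): 30 + 31 = 61 days.
August 1–13, 1919: 13 days.
Residual: 81 days.
Total: 8480 days.
8480 mod 7 = 3, so 3 days before Wednesday is Sunday.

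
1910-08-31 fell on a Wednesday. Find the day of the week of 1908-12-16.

Wednesday

Count forward from the earlier date (December 16, 1908) to the later (August 31, 1910):
December 1908: 31 − 16 = 15 days remain.
Then 19 full months totalling 577 days.
August 1–31, 1910: 31 days.
Total: 15 + 577 + 31 = 623 days.
623 is a multiple of 7, so 1908-12-16 falls on the same weekday: Wednesday.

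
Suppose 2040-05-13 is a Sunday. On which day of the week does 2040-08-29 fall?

May 2040: 31 − 13 = 18 days remain.
Then June (30), July (31): 30 + 31 = 61 days.
August 1–29, 2040: 29 days.
Total: 18 + 61 + 29 = 108 days.
108 mod 7 = 3, so 3 days after Sunday is Wednesday.

Wednesday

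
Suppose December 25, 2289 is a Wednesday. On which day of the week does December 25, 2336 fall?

Day-of-year of December 25, 2289: 359.
Day-of-year of December 25, 2336: 360.
2289 has 365 days, so 365 − 359 = 6 days remain in 2289.
Full years 2290–2335: 36 common + 10 leap = 36×365 + 10×366 = 16800 days.
Total: 6 + 16800 + 360 = 17166 days.
17166 mod 7 = 2, so 2 days after Wednesday is Friday.

Friday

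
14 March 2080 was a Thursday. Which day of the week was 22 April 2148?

Monday

From March 14, 2080 to March 14, 2148: 68 years, of which 16 contain a Feb 29 — 52×365 + 16×366 = 24836 days.
(2100 is not a leap year (divisible by 100 but not 400).)
March 2148: 31 − 14 = 17 days remain.
April 1–22, 2148: 22 days.
Residual: 39 days.
Total: 24875 days.
24875 mod 7 = 4, so 4 days after Thursday is Monday.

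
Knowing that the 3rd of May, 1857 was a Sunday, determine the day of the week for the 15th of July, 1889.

From May 3, 1857 to May 3, 1889: 32 years, of which 8 contain a Feb 29 — 24×365 + 8×366 = 11688 days.
May 1889: 31 − 3 = 28 days remain.
Then June (30): 30 days.
July 1–15, 1889: 15 days.
Residual: 73 days.
Total: 11761 days.
11761 mod 7 = 1, so 1 day after Sunday is Monday.

Monday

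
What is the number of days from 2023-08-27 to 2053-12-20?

Day-of-year of August 27, 2023: 239.
Day-of-year of December 20, 2053: 354.
2023 has 365 days, so 365 − 239 = 126 days remain in 2023.
Full years 2024–2052: 21 common + 8 leap = 21×365 + 8×366 = 10593 days.
Total: 126 + 10593 + 354 = 11073 days.

11073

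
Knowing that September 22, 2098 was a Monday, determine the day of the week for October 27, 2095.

Count forward from the earlier date (October 27, 2095) to the later (September 22, 2098):
October 27, 2095 → October 27, 2096: 366 days (2096 is a leap year).
October 27, 2096 → October 27, 2097: 365 days.
October 2097: 31 − 27 = 4 days remain.
Then 10 full months totalling 304 days.
September 1–22, 2098: 22 days.
Residual: 330 days.
Total: 1061 days.
1061 mod 7 = 4, so 4 days before Monday is Thursday.

Thursday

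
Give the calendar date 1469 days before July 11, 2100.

July 2, 2096

Count 1469 days before July 11, 2100:
Day-of-year of July 2, 2096: 184.
Day-of-year of July 11, 2100: 192.
2096 has 366 days, so 366 − 184 = 182 days remain in 2096.
Full years: 2097: 365; 2098: 365; 2099: 365. Sum = 1095.
Total: 182 + 1095 + 192 = 1469 days.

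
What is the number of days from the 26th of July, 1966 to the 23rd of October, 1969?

1185

July 26, 1966 → July 26, 1967: 365 days.
July 26, 1967 → July 26, 1968: 366 days (1968 is a leap year).
July 26, 1968 → July 26, 1969: 365 days.
July 1969: 31 − 26 = 5 days remain.
Then August (31), September (30): 31 + 30 = 61 days.
October 1–23, 1969: 23 days.
Residual: 89 days.
Total: 1185 days.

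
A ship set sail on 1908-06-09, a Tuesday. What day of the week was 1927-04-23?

Day-of-year of June 9, 1908: 161.
Day-of-year of April 23, 1927: 113.
1908 has 366 days, so 366 − 161 = 205 days remain in 1908.
Full years 1909–1926: 14 common + 4 leap = 14×365 + 4×366 = 6574 days.
Total: 205 + 6574 + 113 = 6892 days.
6892 mod 7 = 4, so 4 days after Tuesday is Saturday.

Saturday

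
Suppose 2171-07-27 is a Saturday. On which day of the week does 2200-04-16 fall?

From July 27, 2171 to July 27, 2199: 28 years, of which 7 contain a Feb 29 — 21×365 + 7×366 = 10227 days.
July 2199: 31 − 27 = 4 days remain.
Then August (31), September (30), October (31), November (30), December (31), January (31), February 2200 (28), March (31): 31 + 30 + 31 + 30 + 31 + 31 + 28 + 31 = 243 days.
April 1–16, 2200: 16 days.
Residual: 263 days.
Total: 10490 days.
10490 mod 7 = 4, so 4 days after Saturday is Wednesday.

Wednesday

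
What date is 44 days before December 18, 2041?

November 4, 2041

Count 44 days before December 18, 2041:
November 2041: 30 − 4 = 26 days remain.
December 1–18, 2041: 18 days.
Total: 26 + 18 = 44 days.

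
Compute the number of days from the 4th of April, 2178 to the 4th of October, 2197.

From April 4, 2178 to April 4, 2197: 19 years, of which 5 contain a Feb 29 — 14×365 + 5×366 = 6940 days.
April 2197: 30 − 4 = 26 days remain.
Then May (31), June (30), July (31), August (31), September (30): 31 + 30 + 31 + 31 + 30 = 153 days.
October 1–4, 2197: 4 days.
Residual: 183 days.
Total: 7123 days.

7123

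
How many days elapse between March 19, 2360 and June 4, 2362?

807

March 19, 2360 → March 19, 2361: 365 days.
March 19, 2361 → March 19, 2362: 365 days.
March 2362: 31 − 19 = 12 days remain.
Then April (30), May (31): 30 + 31 = 61 days.
June 1–4, 2362: 4 days.
Residual: 77 days.
Total: 807 days.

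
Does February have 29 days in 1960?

1960 is a leap year.

Yes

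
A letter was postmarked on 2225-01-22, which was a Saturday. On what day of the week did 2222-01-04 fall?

Friday

Count forward from the earlier date (January 4, 2222) to the later (January 22, 2225):
Day-of-year of January 4, 2222: 4.
Day-of-year of January 22, 2225: 22.
2222 has 365 days, so 365 − 4 = 361 days remain in 2222.
Full years: 2223: 365; 2224: 366. Sum = 731.
Total: 361 + 731 + 22 = 1114 days.
1114 mod 7 = 1, so 1 day before Saturday is Friday.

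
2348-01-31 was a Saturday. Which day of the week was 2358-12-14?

Sunday

From January 31, 2348 to January 31, 2358: 10 years, of which 3 contain a Feb 29 — 7×365 + 3×366 = 3653 days.
January 2358: 31 − 31 = 0 days remain.
Then 10 full months totalling 303 days.
December 1–14, 2358: 14 days.
Residual: 317 days.
Total: 3970 days.
3970 mod 7 = 1, so 1 day after Saturday is Sunday.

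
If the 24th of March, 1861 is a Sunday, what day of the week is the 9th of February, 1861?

Count forward from the earlier date (February 9, 1861) to the later (March 24, 1861):
February 1861: 28 − 9 = 19 days remain (1861 is not a leap year, so February has 28 days).
March 1–24, 1861: 24 days.
Total: 19 + 24 = 43 days.
43 mod 7 = 1, so 1 day before Sunday is Saturday.

Saturday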